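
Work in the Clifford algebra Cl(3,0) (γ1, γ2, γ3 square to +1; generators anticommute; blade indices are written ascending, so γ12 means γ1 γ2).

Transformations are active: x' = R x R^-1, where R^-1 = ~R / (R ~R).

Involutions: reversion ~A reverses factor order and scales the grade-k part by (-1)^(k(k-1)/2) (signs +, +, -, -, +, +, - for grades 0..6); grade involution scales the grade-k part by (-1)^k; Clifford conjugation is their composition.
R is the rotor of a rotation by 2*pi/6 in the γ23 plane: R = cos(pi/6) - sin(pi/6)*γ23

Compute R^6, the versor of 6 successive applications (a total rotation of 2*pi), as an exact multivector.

Half-angle bookkeeping: 6 applications in γ23 add up to rotor phase 6*pi/6 = pi, so R^6 = cos(pi) - sin(pi)*γ23.
cos(pi) = -1 and sin(pi) = 0, so R^6 = -1. The total rotation 2*pi is 1 full turn, so every vector returns to itself, yet the rotor is -1, on the OTHER sheet of the double cover (an odd number of 2*pi turns).
Answer: -1


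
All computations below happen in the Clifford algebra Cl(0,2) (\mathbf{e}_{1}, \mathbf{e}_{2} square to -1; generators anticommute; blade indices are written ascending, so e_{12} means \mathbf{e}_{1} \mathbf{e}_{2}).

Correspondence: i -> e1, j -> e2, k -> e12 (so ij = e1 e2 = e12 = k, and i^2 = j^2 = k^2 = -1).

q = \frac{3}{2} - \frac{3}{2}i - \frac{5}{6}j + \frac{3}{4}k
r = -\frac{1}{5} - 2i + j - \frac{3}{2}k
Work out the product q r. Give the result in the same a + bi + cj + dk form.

In blades: q = \frac{3}{2} - \frac{3}{2} e_{1} - \frac{5}{6} e_{2} + \frac{3}{4} e_{12}, r = -\frac{1}{5} - 2 e_{1} + e_{2} - \frac{3}{2} e_{12}.
Distribute q over r term by term (generator squares from the signature, products reordered to ascending indices): (\frac{3}{2})*r = -\frac{3}{10} - 3 e_{1} + \frac{3}{2} e_{2} - \frac{9}{4} e_{12}; (-\frac{3}{2} e_{1})*r = -3 + \frac{3}{10} e_{1} - \frac{9}{4} e_{2} - \frac{3}{2} e_{12}; (-\frac{5}{6} e_{2})*r = \frac{5}{6} + \frac{5}{4} e_{1} + \frac{1}{6} e_{2} - \frac{5}{3} e_{12}; (\frac{3}{4} e_{12})*r = \frac{9}{8} - \frac{3}{4} e_{1} - \frac{3}{2} e_{2} - \frac{3}{20} e_{12}.
Sum: -\frac{161}{120} - \frac{11}{5} e_{1} - \frac{25}{12} e_{2} - \frac{167}{30} e_{12}; translating back through the correspondence:
Answer: -\frac{161}{120} - \frac{11}{5}i - \frac{25}{12}j - \frac{167}{30}k


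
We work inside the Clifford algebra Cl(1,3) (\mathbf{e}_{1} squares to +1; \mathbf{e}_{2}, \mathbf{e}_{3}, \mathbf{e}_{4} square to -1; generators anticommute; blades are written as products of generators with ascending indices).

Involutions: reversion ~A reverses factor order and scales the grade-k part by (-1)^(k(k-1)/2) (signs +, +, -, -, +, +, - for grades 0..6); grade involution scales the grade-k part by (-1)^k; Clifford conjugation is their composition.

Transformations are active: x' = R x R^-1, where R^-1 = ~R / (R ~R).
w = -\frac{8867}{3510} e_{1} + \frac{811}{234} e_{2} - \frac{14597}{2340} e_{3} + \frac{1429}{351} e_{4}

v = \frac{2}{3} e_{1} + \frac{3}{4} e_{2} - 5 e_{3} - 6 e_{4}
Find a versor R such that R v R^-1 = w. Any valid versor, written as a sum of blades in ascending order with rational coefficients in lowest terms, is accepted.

Construction: equal norms (both -\frac{8801}{144}) license R = v + w = -\frac{6527}{3510} e_{1} + \frac{1973}{468} e_{2} - \frac{26297}{2340} e_{3} - \frac{677}{351} e_{4} — nothing changes along that direction, while (v - w)/2 changes sign, so v maps onto w.
Answer: -\frac{6527}{3510} e_{1} + \frac{1973}{468} e_{2} - \frac{26297}{2340} e_{3} - \frac{677}{351} e_{4}


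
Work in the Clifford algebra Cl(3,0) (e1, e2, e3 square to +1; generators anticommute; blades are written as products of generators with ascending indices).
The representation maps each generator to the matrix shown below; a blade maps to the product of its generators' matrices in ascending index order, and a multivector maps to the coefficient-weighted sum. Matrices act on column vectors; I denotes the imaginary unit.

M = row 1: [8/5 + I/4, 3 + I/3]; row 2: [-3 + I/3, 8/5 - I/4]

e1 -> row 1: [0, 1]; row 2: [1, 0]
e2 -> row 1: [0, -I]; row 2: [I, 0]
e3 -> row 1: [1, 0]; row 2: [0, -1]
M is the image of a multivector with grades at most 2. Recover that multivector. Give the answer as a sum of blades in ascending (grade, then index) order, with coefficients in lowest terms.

Method: 1, rho(e1), rho(e2), rho(e3) form a trace-orthogonal basis of the 2x2 complex matrices (tr(X Y) = 2 if X = Y, else 0), so M = m0*1 + m1*rho(e1) + m2*rho(e2) + m3*rho(e3) with m0 = tr(M)/2 = 8/5, m1 = tr(M rho(e1))/2 = I/3, m2 = tr(M rho(e2))/2 = 3*I, m3 = tr(M rho(e3))/2 = I/4.
Multiplying table entries, the bivector images are rho(e1 e2) = I*rho(e3), rho(e1 e3) = -I*rho(e2), rho(e2 e3) = I*rho(e1); with real blade coefficients the real parts of m0..m3 are the coefficients of 1, e1, e2, e3 and the imaginary parts give the bivectors (e2 e3: Im m1, e1 e3: -Im m2, e1 e2: Im m3).
Answer: 8/5 + 1/4*e1 e2 - 3*e1 e3 + 1/3*e2 e3


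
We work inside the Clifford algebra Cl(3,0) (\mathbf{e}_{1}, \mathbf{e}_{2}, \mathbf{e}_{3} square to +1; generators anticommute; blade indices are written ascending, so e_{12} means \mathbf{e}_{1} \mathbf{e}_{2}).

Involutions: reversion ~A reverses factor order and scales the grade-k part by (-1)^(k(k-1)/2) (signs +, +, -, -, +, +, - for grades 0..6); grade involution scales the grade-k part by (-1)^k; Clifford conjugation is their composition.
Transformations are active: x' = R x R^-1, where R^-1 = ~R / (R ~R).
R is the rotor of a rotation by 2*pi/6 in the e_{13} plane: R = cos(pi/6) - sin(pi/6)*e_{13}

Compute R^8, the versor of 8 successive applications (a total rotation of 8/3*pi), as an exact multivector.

Because a rotor carries half the rotation angle, composing 8 copies of this e_{13}-plane rotor multiplies the phase: 8*(pi/6) = \frac{4 \pi}{3}, hence R^8 = cos(\frac{4 \pi}{3}) - sin(\frac{4 \pi}{3})*e_{13}.
cos(\frac{4 \pi}{3}) = - \frac{1}{2} and sin(\frac{4 \pi}{3}) = - \frac{\sqrt{3}}{2}, so R^8 = -\frac{1}{2} + \frac{\sqrt{3}}{2} e_{13}. The net rotation is 2/3*pi (after discarding 1 full turn, each of which contributes a factor -1 to the rotor); the rotor keeps the half-angle phase exactly.
Answer: -\frac{1}{2} + \frac{\sqrt{3}}{2} e_{13}


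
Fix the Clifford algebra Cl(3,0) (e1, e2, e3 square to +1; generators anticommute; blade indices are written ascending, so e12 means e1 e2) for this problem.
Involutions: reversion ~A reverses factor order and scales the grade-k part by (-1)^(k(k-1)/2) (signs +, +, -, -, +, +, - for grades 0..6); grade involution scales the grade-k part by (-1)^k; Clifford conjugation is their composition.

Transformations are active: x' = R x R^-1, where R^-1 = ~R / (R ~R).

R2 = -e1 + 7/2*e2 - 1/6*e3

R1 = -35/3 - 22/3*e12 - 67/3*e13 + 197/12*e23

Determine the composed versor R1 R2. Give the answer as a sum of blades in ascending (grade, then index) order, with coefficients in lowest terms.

Distribute over the terms of R2 (each basis-blade product reordered to ascending indices, repeated generators contracted through their squares):
R1 (-e1) = 35/3*e1 - 22/3*e2 - 67/3*e3 - 197/12*e123
R1 (7/2*e2) = -77/3*e1 - 245/6*e2 - 1379/24*e3 + 469/6*e123
R1 (-1/6*e3) = 67/18*e1 - 197/72*e2 + 35/18*e3 + 11/9*e123
Summing the partial products and collecting blades:
Answer: -185/18*e1 - 3665/72*e2 - 5605/72*e3 + 2267/36*e123


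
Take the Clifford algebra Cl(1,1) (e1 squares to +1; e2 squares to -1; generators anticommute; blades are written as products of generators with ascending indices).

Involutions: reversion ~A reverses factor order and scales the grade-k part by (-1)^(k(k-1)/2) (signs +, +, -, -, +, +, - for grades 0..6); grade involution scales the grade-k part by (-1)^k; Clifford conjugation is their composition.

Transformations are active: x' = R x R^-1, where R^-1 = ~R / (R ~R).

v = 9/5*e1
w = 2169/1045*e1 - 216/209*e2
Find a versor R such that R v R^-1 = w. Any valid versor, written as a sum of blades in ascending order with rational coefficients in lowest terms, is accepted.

Here q(v) = q(w) = 81/25; the classical choice R = v + w = 810/209*e1 - 216/209*e2 then realises v -> w under the sandwich.
Answer: 810/209*e1 - 216/209*e2


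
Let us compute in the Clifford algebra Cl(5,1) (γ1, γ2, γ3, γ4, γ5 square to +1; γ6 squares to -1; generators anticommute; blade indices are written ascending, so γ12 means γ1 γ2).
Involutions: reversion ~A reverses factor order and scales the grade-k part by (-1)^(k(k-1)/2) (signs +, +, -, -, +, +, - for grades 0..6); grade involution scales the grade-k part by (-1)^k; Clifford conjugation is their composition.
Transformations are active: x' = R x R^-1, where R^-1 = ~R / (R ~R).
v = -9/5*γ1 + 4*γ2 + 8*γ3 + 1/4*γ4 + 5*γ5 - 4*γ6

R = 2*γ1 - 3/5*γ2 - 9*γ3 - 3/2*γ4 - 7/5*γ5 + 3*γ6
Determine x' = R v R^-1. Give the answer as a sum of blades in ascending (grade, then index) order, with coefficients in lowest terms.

~R = 2*γ1 - 3/5*γ2 - 9*γ3 - 3/2*γ4 - 7/5*γ5 + 3*γ6, and R ~R = 8057/100, so R^-1 = ~R / (8057/100).
R v = -587/8 + 173/25*γ12 - 1/5*γ13 - 11/5*γ14 + 187/25*γ15 - 13/5*γ16 + 156/5*γ23 + 117/20*γ24 + 13/5*γ25 - 48/5*γ26 + 39/4*γ34 - 169/5*γ35 + 12*γ36 - 143/20*γ45 + 21/4*γ46 - 47/5*γ56
Answer: -74237/40285*γ1 - 23423/8057*γ2 + 67619/8057*γ3 + 79993/32228*γ4 - 2820/1151*γ5 - 11797/8057*γ6


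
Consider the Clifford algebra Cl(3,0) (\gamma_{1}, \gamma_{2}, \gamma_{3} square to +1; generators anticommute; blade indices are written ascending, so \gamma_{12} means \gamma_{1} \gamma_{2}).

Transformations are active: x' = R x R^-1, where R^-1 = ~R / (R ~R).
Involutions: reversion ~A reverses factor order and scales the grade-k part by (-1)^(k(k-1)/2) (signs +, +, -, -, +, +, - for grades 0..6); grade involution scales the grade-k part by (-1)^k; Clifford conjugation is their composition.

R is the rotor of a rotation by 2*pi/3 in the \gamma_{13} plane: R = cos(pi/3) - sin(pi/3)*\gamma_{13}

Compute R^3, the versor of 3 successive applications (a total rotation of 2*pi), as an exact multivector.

The rotor phase is half the rotation angle and phases add under composition, so 3 steps in the \gamma_{13} plane accumulate phase 3*(pi/3) = \pi: R^3 = cos(\pi) - sin(\pi)*\gamma_{13}.
cos(\pi) = -1 and sin(\pi) = 0, so R^3 = -1. The total rotation 2*pi is 1 full turn, so every vector returns to itself, yet the rotor is -1, on the OTHER sheet of the double cover (an odd number of 2*pi turns).
Answer: -1


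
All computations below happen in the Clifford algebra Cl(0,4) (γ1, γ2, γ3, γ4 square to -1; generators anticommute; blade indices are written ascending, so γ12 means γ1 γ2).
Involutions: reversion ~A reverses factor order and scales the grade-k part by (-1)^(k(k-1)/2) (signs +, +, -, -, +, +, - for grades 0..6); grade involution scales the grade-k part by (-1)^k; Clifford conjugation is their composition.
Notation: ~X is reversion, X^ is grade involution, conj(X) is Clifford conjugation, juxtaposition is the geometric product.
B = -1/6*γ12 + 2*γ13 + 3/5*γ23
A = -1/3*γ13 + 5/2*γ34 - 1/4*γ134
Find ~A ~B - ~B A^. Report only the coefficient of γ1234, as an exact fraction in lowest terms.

first term: 2/3 + 1/2*γ4 - 1/5*γ12 + 5*γ14 - 1/18*γ23 + 3/2*γ24 - 3/20*γ124 - 1/24*γ234 - 5/12*γ1234
second term: -2/3 + 1/2*γ4 - 1/5*γ12 + 5*γ14 - 1/18*γ23 + 3/2*γ24 + 3/20*γ124 + 1/24*γ234 + 5/12*γ1234
Answer: -5/6


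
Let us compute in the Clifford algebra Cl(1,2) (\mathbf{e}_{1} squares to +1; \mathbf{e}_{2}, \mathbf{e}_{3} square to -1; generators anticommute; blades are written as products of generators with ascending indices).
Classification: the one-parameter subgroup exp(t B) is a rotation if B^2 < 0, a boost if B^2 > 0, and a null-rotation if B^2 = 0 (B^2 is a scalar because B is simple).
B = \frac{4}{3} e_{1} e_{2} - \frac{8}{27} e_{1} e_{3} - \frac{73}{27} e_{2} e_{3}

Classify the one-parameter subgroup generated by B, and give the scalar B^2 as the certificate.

B^2 term by term: the squares give (\frac{4}{3})^2*(e_{1} e_{2})^2 + (-\frac{8}{27})^2*(e_{1} e_{3})^2 + (-\frac{73}{27})^2*(e_{2} e_{3})^2 = \frac{16}{9}*(+1) + \frac{64}{729}*(+1) + \frac{5329}{729}*(-1) = -\frac{49}{9} (each basis 2-blade squares to minus the product of its generators' squares); cross terms between blades sharing an index anticommute and cancel. So B^2 = -\frac{49}{9}.
Answer: rotation, certificate B^2 = -\frac{49}{9}. B^2 = -\frac{49}{9} is basis-independent, so its sign is the whole story.


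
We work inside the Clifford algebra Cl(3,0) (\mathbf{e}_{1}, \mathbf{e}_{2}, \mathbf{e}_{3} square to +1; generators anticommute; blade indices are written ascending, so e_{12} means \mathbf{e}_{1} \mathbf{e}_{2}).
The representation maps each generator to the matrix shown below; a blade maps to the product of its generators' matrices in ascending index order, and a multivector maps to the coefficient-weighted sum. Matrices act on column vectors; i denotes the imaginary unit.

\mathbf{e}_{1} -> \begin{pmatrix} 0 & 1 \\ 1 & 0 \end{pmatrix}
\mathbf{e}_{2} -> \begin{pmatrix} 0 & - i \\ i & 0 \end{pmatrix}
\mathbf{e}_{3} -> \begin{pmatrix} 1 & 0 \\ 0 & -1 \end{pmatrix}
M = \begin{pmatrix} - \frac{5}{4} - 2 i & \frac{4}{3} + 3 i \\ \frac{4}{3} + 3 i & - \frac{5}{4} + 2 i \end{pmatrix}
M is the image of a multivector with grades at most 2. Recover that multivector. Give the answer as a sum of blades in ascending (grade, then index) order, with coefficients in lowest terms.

Method: 1, rho(e_{1}), rho(e_{2}), rho(e_{3}) form a trace-orthogonal basis of the 2x2 complex matrices (tr(X Y) = 2 if X = Y, else 0), so M = m0*1 + m1*rho(e_{1}) + m2*rho(e_{2}) + m3*rho(e_{3}) with m0 = tr(M)/2 = - \frac{5}{4}, m1 = tr(M rho(e_{1}))/2 = \frac{4}{3} + 3 i, m2 = tr(M rho(e_{2}))/2 = 0, m3 = tr(M rho(e_{3}))/2 = - 2 i.
Multiplying table entries, the bivector images are rho(e_{12}) = i*rho(e_{3}), rho(e_{13}) = -i*rho(e_{2}), rho(e_{23}) = i*rho(e_{1}); with real blade coefficients the real parts of m0..m3 are the coefficients of 1, e_{1}, e_{2}, e_{3} and the imaginary parts give the bivectors (e_{23}: Im m1, e_{13}: -Im m2, e_{12}: Im m3).
Answer: -\frac{5}{4} + \frac{4}{3} e_{1} - 2 e_{12} + 3 e_{23}


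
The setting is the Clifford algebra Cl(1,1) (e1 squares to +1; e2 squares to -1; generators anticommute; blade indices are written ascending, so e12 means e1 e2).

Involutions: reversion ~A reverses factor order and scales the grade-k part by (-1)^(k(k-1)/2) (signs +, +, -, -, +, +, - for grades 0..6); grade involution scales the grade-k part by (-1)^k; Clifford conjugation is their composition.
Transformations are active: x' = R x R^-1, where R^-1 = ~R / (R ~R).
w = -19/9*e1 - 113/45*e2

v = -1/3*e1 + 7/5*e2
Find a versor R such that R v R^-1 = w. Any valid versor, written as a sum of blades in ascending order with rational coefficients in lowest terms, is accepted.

Equal squares first: v^2 = w^2 = -416/225. Then v + w = -22/9*e1 - 10/9*e2 is a versor taking v to w, provided it is invertible.
Answer: -22/9*e1 - 10/9*e2


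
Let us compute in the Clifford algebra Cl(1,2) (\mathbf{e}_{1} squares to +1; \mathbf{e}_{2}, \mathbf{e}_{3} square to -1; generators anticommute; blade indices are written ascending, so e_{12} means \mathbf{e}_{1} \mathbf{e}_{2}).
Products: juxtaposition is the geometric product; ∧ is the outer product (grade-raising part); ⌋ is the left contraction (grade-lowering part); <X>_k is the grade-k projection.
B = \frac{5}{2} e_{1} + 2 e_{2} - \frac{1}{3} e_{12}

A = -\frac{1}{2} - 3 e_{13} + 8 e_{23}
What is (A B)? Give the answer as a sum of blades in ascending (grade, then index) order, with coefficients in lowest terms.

step 1: -\frac{5}{4} e_{1} - e_{2} + \frac{47}{2} e_{3} + \frac{1}{6} e_{12} - \frac{8}{3} e_{13} + e_{23} + 26 e_{123}
Answer: -\frac{5}{4} e_{1} - e_{2} + \frac{47}{2} e_{3} + \frac{1}{6} e_{12} - \frac{8}{3} e_{13} + e_{23} + 26 e_{123}


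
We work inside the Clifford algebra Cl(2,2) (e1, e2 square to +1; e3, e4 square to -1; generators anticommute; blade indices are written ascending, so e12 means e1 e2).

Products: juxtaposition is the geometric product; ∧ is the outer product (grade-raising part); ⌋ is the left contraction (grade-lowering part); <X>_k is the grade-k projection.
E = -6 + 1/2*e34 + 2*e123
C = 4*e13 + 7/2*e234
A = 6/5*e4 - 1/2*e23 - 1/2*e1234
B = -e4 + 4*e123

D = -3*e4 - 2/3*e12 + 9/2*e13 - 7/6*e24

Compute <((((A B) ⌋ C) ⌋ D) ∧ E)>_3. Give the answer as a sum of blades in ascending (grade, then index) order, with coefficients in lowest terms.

step 1: 6/5 - 2*e1 + 2*e4 - 1/2*e123 + 1/2*e234 - 24/5*e1234
step 2: -7/4 - 8*e3 + 24/5*e13 - 7*e23 + 21/5*e234
step 3: 108/5 - 36*e1 + 21/4*e4 + 7/6*e12 - 63/8*e13 + 49/24*e24
step 4: -648/5 + 216*e1 - 63/2*e4 - 7*e12 + 189/4*e13 - 49/4*e24 + 54/5*e34 + 216/5*e123 - 18*e134 - 119/12*e1234
step 5: 216/5*e123 - 18*e134
Answer: 216/5*e123 - 18*e134


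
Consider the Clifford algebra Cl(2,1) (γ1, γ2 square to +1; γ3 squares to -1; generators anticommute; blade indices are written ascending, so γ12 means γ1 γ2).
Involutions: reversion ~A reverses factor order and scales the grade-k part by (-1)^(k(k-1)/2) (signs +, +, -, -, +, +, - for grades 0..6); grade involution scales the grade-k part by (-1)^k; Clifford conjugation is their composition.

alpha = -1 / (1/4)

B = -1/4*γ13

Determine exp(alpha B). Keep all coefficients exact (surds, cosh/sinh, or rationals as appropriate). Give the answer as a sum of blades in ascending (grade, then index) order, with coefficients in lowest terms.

B^2 = (-1/4)^2*(γ13)^2 = 1/16*(+1) = 1/16 (a basis 2-blade squares to minus the product of its generators' squares).
B^2 = 1/16 — the positive square puts this in the hyperbolic regime; l = 1/4, alpha*l = -1, so exp(alpha B) = cosh(-1) + (sinh(-1)/(1/4))*B = cosh(1) + (-4*sinh(1))*B.
Answer: cosh(1) + sinh(1)*γ13


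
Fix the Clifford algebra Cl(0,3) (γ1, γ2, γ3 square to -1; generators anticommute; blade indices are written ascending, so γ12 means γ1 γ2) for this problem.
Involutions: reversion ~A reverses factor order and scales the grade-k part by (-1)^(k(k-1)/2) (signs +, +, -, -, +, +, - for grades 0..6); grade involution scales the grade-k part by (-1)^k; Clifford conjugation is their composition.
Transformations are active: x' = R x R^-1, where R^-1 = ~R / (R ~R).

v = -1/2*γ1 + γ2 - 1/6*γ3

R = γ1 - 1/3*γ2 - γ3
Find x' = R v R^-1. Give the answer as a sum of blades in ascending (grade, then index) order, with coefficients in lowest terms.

~R = γ1 - 1/3*γ2 - γ3, and R ~R = -19/9, so R^-1 = ~R / (-19/9).
R v = 2/3 + 5/6*γ12 - 2/3*γ13 + 19/18*γ23
Answer: -5/38*γ1 - 15/19*γ2 + 91/114*γ3


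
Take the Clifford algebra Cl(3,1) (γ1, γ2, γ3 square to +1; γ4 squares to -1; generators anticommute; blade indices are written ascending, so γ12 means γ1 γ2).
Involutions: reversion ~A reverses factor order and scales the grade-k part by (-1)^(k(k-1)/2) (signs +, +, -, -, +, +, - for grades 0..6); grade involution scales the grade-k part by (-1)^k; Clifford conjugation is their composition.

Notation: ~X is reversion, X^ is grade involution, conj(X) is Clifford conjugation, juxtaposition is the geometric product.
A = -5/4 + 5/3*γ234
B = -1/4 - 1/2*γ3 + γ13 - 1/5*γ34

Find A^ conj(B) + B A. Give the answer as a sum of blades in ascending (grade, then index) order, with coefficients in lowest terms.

first term: 5/16 - 1/3*γ2 - 5/8*γ3 + 5/4*γ13 + 5/6*γ24 - 1/4*γ34 + 5/3*γ124 + 5/12*γ234
second term: 5/16 - 1/3*γ2 + 5/8*γ3 - 5/4*γ13 + 5/6*γ24 + 1/4*γ34 - 5/3*γ124 - 5/12*γ234
Answer: 5/8 - 2/3*γ2 + 5/3*γ24


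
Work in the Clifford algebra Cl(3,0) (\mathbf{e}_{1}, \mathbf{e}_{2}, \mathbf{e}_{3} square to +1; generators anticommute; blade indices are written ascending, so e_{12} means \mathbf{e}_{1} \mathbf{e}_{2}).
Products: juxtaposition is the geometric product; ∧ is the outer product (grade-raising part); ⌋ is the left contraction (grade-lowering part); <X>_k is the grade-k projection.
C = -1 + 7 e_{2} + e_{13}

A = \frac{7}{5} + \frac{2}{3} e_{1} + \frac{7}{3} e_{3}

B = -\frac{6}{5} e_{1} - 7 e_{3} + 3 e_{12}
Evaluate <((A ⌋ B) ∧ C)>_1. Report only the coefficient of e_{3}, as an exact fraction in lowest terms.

step 1: -\frac{257}{15} - \frac{42}{25} e_{1} + 2 e_{2} - \frac{49}{5} e_{3} + \frac{21}{5} e_{12}
step 2: \frac{257}{15} + \frac{42}{25} e_{1} - \frac{1829}{15} e_{2} + \frac{49}{5} e_{3} - \frac{399}{25} e_{12} - \frac{257}{15} e_{13} + \frac{343}{5} e_{23} - 2 e_{123}
step 3: \frac{42}{25} e_{1} - \frac{1829}{15} e_{2} + \frac{49}{5} e_{3}
Answer: \frac{49}{5}


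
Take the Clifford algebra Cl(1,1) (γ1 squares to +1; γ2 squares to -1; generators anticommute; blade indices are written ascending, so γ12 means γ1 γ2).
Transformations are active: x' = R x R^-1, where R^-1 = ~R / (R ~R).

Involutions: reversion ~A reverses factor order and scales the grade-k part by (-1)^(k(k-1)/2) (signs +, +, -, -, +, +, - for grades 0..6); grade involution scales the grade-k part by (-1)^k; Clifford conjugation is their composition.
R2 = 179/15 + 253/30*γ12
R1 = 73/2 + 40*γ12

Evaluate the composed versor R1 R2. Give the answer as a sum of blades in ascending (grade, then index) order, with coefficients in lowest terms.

Distribute over the terms of R1 (each basis-blade product reordered to ascending indices, repeated generators contracted through their squares):
(73/2) R2 = 13067/30 + 18469/60*γ12
(40*γ12) R2 = 1012/3 + 1432/3*γ12
Summing the partial products and collecting blades:
Answer: 7729/10 + 15703/20*γ12


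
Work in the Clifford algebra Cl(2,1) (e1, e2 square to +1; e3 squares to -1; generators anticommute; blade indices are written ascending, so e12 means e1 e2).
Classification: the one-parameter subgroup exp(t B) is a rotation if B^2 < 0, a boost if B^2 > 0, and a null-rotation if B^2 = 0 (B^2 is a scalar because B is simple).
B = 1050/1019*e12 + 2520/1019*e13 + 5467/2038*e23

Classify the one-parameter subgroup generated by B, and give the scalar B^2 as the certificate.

B^2 term by term: the squares give (1050/1019)^2*(e12)^2 + (2520/1019)^2*(e13)^2 + (5467/2038)^2*(e23)^2 = 1102500/1038361*(-1) + 6350400/1038361*(+1) + 29888089/4153444*(+1) = 49/4 (each basis 2-blade squares to minus the product of its generators' squares); cross terms between blades sharing an index anticommute and cancel. So B^2 = 49/4.
Answer: boost, certificate B^2 = 49/4. The class reads off the invariant scalar 49/4 directly.


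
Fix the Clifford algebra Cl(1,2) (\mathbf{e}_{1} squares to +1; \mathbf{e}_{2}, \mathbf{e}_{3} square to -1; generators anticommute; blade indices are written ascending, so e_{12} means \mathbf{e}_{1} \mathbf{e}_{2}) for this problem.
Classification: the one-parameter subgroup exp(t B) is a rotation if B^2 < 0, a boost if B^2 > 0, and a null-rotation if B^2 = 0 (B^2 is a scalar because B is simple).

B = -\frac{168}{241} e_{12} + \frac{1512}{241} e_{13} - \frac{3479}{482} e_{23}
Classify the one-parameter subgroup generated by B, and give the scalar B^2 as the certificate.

B^2 term by term: the squares give (-\frac{168}{241})^2*(e_{12})^2 + (\frac{1512}{241})^2*(e_{13})^2 + (-\frac{3479}{482})^2*(e_{23})^2 = \frac{28224}{58081}*(+1) + \frac{2286144}{58081}*(+1) + \frac{12103441}{232324}*(-1) = -\frac{49}{4} (each basis 2-blade squares to minus the product of its generators' squares); cross terms between blades sharing an index anticommute and cancel. So B^2 = -\frac{49}{4}.
Answer: rotation, certificate B^2 = -\frac{49}{4}. Certificate logic: -\frac{49}{4} is a conjugation-invariant scalar, so its sign fixes rotation versus boost versus null-rotation outright.


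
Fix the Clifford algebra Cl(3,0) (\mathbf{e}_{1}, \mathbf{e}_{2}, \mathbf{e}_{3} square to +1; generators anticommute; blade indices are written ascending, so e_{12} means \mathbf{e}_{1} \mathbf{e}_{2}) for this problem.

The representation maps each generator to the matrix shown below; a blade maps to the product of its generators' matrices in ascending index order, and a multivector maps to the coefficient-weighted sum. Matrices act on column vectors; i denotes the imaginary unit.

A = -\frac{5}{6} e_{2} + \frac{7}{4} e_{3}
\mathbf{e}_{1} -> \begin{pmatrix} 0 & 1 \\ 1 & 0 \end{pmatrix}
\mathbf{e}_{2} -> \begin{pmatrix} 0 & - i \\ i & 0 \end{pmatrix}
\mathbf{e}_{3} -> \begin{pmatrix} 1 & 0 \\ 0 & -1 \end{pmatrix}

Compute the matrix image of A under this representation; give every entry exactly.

M = (-\frac{5}{6})*rho(e_{2}) + (\frac{7}{4})*rho(e_{3}), summed entrywise:
Answer: \begin{pmatrix} \frac{7}{4} & \frac{5 i}{6} \\ - \frac{5 i}{6} & - \frac{7}{4} \end{pmatrix}


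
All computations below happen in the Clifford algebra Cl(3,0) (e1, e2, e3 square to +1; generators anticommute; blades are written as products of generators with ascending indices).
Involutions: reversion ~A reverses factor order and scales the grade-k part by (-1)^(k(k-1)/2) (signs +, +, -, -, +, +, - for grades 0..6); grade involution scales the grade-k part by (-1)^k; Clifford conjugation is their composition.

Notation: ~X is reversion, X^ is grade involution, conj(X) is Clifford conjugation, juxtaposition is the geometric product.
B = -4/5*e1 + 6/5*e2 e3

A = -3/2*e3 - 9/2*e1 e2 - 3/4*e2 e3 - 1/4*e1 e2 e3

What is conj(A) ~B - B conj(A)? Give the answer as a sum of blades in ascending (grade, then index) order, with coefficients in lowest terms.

first term: 9/10 - 3/10*e1 + 27/5*e2 - 21/5*e1 e3 + 1/5*e2 e3 - 3/5*e1 e2 e3
second term: -9/10 + 3/10*e1 - 9/5*e2 - 33/5*e1 e3 + 1/5*e2 e3 - 3/5*e1 e2 e3
Answer: 9/5 - 3/5*e1 + 36/5*e2 + 12/5*e1 e3


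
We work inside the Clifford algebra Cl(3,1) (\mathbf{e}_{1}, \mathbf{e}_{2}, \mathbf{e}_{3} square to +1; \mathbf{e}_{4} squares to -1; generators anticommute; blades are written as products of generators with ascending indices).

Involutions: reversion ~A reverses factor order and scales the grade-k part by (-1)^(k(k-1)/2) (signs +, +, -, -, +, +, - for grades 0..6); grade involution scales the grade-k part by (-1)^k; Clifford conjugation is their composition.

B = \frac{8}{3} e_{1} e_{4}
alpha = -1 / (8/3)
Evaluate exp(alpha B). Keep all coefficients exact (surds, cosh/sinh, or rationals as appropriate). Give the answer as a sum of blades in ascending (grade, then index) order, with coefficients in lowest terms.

B^2 = (\frac{8}{3})^2*(e_{1} e_{4})^2 = \frac{64}{9}*(+1) = \frac{64}{9} (a basis 2-blade squares to minus the product of its generators' squares).
B^2 = \frac{64}{9} — B^2 > 0, so the exponential closes hyperbolically: l = \frac{8}{3}, alpha*l = -1, so exp(alpha B) = cosh(-1) + (sinh(-1)/(\frac{8}{3}))*B = \cosh{\left(1 \right)} + (- \frac{3 \sinh{\left(1 \right)}}{8})*B.
Answer: \cosh{\left(1 \right)} - \sinh{\left(1 \right)} e_{1} e_{4}


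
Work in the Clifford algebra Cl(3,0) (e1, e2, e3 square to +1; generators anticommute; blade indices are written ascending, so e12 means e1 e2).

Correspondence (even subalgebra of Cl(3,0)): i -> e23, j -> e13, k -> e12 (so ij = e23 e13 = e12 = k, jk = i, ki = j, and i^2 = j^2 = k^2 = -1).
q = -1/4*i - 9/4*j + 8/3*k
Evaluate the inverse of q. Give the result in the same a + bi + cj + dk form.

In blades: q = 8/3*e12 - 9/4*e13 - 1/4*e23.
With qbar = -8/3*e12 + 9/4*e13 + 1/4*e23 (scalar fixed, mapped units negated), q qbar = 881/72 (the sum of squared coefficients), so q^-1 = qbar / (881/72) = -192/881*e12 + 162/881*e13 + 18/881*e23; translating back:
Answer: 18/881*i + 162/881*j - 192/881*k


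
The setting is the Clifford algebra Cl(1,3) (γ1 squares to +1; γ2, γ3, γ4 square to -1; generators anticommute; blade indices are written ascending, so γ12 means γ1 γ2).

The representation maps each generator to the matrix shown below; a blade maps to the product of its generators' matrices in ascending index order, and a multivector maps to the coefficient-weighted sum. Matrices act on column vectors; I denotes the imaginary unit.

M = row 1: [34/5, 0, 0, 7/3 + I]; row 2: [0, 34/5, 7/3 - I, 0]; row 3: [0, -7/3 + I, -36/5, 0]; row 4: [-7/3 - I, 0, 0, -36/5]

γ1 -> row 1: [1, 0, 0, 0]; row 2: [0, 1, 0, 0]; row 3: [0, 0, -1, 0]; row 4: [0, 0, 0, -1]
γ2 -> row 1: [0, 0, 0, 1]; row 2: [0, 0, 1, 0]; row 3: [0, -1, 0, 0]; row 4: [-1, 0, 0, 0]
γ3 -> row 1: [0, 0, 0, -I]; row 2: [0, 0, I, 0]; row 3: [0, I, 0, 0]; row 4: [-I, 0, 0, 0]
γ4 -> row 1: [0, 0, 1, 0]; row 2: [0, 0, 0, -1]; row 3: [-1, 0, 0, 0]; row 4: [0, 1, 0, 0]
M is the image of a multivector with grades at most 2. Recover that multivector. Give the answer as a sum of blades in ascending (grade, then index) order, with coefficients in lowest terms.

Method: the blade images are trace-orthogonal — tr(rho(e_A) rho(e_B)^-1) = 4 if A = B and 0 otherwise — and rho(e_A)^-1 = (e_A)^2 * rho(e_A) with (e_A)^2 = +1 or -1, so the coefficient of e_A in the preimage is (e_A)^2 * tr(M rho(e_A))/4.
Nonzero projections over blades of grade <= 2: 1: (1)^2 = +1, tr(M 1) = -4/5, coefficient -1/5; γ1: (γ1)^2 = +1, tr(M rho(γ1)) = 28, coefficient 7; γ2: (γ2)^2 = -1, tr(M rho(γ2)) = -28/3, coefficient 7/3; γ13: (γ13)^2 = +1, tr(M rho(γ13)) = -4, coefficient -1. Every other blade of grade <= 2 projects to 0.
Answer: -1/5 + 7*γ1 + 7/3*γ2 - γ13


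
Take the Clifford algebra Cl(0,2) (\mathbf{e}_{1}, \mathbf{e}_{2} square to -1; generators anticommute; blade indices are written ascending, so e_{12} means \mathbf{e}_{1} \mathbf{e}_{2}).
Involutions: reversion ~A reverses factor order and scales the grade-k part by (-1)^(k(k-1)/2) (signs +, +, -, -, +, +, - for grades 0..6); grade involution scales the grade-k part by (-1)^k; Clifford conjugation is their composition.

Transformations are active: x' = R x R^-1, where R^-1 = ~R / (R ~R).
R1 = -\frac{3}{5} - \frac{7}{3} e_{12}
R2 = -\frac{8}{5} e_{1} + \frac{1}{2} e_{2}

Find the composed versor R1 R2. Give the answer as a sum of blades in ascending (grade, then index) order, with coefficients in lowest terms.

Distribute over the terms of R1 (each basis-blade product reordered to ascending indices, repeated generators contracted through their squares):
(-\frac{3}{5}) R2 = \frac{24}{25} e_{1} - \frac{3}{10} e_{2}
(-\frac{7}{3} e_{12}) R2 = \frac{7}{6} e_{1} + \frac{56}{15} e_{2}
Summing the partial products and collecting blades:
Answer: \frac{319}{150} e_{1} + \frac{103}{30} e_{2}


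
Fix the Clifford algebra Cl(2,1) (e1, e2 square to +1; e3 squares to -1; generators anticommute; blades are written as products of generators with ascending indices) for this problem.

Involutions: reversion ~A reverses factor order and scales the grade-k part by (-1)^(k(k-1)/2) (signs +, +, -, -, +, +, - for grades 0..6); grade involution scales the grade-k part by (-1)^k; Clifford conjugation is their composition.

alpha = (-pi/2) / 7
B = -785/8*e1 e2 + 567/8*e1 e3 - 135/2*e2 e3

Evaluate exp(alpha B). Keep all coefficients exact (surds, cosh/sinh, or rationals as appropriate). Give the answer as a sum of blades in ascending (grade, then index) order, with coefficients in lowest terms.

B^2 term by term: the squares give (-785/8)^2*(e1 e2)^2 + (567/8)^2*(e1 e3)^2 + (-135/2)^2*(e2 e3)^2 = 616225/64*(-1) + 321489/64*(+1) + 18225/4*(+1) = -49 (each basis 2-blade squares to minus the product of its generators' squares); cross terms between blades sharing an index anticommute and cancel. So B^2 = -49.
B^2 = -49 — the negative square puts this in the circular regime; l = 7, alpha*l = -pi/2, so exp(alpha B) = cos(-pi/2) + (sin(-pi/2)/7)*B = 0 + (-1/7)*B.
Answer: 785/56*e1 e2 - 81/8*e1 e3 + 135/14*e2 e3


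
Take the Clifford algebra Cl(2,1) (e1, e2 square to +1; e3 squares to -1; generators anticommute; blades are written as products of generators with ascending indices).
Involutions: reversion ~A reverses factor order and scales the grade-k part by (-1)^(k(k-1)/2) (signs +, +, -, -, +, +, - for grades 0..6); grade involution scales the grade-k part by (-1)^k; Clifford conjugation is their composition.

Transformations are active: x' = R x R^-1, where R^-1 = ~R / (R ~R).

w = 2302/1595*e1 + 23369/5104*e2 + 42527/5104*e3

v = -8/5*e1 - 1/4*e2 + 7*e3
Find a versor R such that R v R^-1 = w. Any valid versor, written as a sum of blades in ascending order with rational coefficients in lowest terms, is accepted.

Take R = v + w = -50/319*e1 + 22093/5104*e2 + 78255/5104*e3. Because q(v) = q(w) = -18551/400, conjugation by R sends v exactly to w.
Answer: -50/319*e1 + 22093/5104*e2 + 78255/5104*e3


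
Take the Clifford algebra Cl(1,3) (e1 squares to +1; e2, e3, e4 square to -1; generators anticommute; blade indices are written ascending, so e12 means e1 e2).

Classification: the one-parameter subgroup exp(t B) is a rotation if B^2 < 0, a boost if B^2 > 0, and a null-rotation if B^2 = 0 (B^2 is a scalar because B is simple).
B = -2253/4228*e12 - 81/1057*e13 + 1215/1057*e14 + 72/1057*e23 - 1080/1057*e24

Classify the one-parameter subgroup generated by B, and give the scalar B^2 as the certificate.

B^2 term by term: the squares give (-2253/4228)^2*(e12)^2 + (-81/1057)^2*(e13)^2 + (1215/1057)^2*(e14)^2 + (72/1057)^2*(e23)^2 + (-1080/1057)^2*(e24)^2 = 5076009/17875984*(+1) + 6561/1117249*(+1) + 1476225/1117249*(+1) + 5184/1117249*(-1) + 1166400/1117249*(-1) = 9/16 (each basis 2-blade squares to minus the product of its generators' squares); cross terms between blades sharing an index anticommute and cancel; the commuting (index-disjoint) pairs give grade-4 terms 2*c*c'*(blade product), which cancel blade by blade — e1234: -174960/1117249 + 174960/1117249 = 0 — confirming B is simple. So B^2 = 9/16.
Answer: boost, certificate B^2 = 9/16. The scalar 9/16 is the complete invariant here: its sign names the subgroup type.


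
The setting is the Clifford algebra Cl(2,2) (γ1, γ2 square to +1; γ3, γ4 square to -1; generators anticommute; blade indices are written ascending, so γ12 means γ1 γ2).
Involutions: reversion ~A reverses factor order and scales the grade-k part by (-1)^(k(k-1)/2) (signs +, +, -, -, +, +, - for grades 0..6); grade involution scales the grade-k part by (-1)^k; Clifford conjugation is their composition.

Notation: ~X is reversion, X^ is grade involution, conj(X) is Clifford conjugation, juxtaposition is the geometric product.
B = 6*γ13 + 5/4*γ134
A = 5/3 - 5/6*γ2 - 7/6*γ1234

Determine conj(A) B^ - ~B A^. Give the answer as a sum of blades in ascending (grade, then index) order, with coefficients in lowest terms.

first term: 35/24*γ2 + 10*γ13 + 7*γ24 - 5*γ123 - 25/12*γ134 + 25/24*γ1234
second term: -35/24*γ2 - 10*γ13 - 7*γ24 + 5*γ123 - 25/12*γ134 - 25/24*γ1234
Answer: 35/12*γ2 + 20*γ13 + 14*γ24 - 10*γ123 + 25/12*γ1234


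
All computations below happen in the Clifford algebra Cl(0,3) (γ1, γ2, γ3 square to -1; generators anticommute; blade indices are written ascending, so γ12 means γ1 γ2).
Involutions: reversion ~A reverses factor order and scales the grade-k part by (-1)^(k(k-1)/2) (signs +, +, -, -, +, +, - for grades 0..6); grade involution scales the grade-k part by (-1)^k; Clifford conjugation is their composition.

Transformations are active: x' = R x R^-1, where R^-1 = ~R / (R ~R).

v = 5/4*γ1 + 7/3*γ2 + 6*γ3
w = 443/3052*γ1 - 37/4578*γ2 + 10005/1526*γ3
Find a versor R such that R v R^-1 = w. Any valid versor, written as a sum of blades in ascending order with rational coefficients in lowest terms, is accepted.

Take R = v + w = 2129/1526*γ1 + 10645/4578*γ2 + 19161/1526*γ3. Because q(v) = q(w) = -6193/144, conjugation by R sends v exactly to w.
Answer: 2129/1526*γ1 + 10645/4578*γ2 + 19161/1526*γ3


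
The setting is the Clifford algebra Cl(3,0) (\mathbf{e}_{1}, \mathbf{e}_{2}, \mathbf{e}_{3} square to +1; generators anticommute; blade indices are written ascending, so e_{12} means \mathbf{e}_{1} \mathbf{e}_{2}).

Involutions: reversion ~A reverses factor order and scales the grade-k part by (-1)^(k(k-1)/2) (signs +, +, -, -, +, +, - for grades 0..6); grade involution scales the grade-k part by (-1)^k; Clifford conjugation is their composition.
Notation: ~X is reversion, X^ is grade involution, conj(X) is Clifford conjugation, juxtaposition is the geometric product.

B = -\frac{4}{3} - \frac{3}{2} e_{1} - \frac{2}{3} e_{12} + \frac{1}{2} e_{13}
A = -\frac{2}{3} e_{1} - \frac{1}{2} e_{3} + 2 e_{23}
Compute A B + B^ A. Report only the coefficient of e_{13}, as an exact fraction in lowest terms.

first term: 1 + \frac{41}{36} e_{1} + \frac{4}{9} e_{2} + \frac{1}{3} e_{3} + e_{12} + \frac{7}{12} e_{13} - \frac{8}{3} e_{23} - \frac{8}{3} e_{123}
second term: -1 + \frac{23}{36} e_{1} - \frac{4}{9} e_{2} + e_{3} - e_{12} - \frac{25}{12} e_{13} - \frac{8}{3} e_{23} + \frac{10}{3} e_{123}
Answer: -\frac{3}{2}


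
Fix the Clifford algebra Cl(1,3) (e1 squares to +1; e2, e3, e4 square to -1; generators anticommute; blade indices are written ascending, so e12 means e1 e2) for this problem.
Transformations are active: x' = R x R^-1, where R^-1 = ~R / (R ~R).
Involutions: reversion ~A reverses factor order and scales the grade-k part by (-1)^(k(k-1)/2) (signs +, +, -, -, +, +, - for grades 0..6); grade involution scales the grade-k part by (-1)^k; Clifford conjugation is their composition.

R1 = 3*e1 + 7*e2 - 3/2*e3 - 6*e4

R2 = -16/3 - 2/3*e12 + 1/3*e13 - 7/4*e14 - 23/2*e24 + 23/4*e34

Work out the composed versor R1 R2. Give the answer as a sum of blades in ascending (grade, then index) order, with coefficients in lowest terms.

Distribute over the terms of R1 (each basis-blade product reordered to ascending indices, repeated generators contracted through their squares):
(3*e1) R2 = -16*e1 - 2*e2 + e3 - 21/4*e4 - 69/2*e124 + 69/4*e134
(7*e2) R2 = -14/3*e1 - 112/3*e2 + 161/2*e4 - 7/3*e123 + 49/4*e124 + 161/4*e234
(-3/2*e3) R2 = -1/2*e1 + 8*e3 + 69/8*e4 + e123 - 21/8*e134 - 69/4*e234
(-6*e4) R2 = 21/2*e1 + 69*e2 - 69/2*e3 + 32*e4 + 4*e124 - 2*e134
Summing the partial products and collecting blades:
Answer: -32/3*e1 + 89/3*e2 - 51/2*e3 + 927/8*e4 - 4/3*e123 - 73/4*e124 + 101/8*e134 + 23*e234


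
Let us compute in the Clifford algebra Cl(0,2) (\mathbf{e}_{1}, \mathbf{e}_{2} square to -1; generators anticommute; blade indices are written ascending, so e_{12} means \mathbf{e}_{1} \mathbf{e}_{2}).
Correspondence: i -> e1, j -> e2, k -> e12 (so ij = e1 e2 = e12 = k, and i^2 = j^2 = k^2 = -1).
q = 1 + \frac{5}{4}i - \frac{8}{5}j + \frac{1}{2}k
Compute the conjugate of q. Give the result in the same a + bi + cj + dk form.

In blades: q = 1 + \frac{5}{4} e_{1} - \frac{8}{5} e_{2} + \frac{1}{2} e_{12}.
Conjugation here is Clifford conjugation: the scalar is fixed and the grade-1 and grade-2 blades all flip sign, giving 1 - \frac{5}{4} e_{1} + \frac{8}{5} e_{2} - \frac{1}{2} e_{12}; translating back:
Answer: 1 - \frac{5}{4}i + \frac{8}{5}j - \frac{1}{2}k


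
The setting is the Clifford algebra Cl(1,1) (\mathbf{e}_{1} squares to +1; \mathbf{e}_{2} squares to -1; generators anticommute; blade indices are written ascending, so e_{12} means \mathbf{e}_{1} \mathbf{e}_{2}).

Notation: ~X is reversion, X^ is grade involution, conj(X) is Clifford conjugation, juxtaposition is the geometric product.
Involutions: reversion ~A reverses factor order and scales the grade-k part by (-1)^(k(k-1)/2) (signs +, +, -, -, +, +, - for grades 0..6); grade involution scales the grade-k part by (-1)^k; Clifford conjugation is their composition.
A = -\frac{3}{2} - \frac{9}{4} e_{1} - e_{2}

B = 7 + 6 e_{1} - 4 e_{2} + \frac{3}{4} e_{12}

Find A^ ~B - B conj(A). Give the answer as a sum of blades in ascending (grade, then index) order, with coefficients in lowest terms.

first term: 7 + 6 e_{1} + \frac{181}{16} e_{2} - \frac{111}{8} e_{12}
second term: 7 + 6 e_{1} + \frac{181}{16} e_{2} + \frac{111}{8} e_{12}
Answer: -\frac{111}{4} e_{12}


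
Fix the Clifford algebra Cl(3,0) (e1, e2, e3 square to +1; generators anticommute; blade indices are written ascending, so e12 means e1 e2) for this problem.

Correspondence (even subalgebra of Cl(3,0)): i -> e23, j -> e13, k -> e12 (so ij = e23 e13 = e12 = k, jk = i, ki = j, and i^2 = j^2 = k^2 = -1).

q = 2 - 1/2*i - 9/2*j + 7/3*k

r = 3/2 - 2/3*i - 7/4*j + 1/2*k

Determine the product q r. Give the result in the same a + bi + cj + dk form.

In blades: q = 2 + 7/3*e12 - 9/2*e13 - 1/2*e23, r = 3/2 + 1/2*e12 - 7/4*e13 - 2/3*e23.
Distribute q over r term by term (generator squares from the signature, products reordered to ascending indices): (2)*r = 3 + e12 - 7/2*e13 - 4/3*e23; (7/3*e12)*r = -7/6 + 7/2*e12 - 14/9*e13 + 49/12*e23; (-9/2*e13)*r = -63/8 - 3*e12 - 27/4*e13 - 9/4*e23; (-1/2*e23)*r = -1/3 + 7/8*e12 + 1/4*e13 - 3/4*e23.
Sum: -51/8 + 19/8*e12 - 104/9*e13 - 1/4*e23; translating back through the correspondence:
Answer: -51/8 - 1/4*i - 104/9*j + 19/8*k
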